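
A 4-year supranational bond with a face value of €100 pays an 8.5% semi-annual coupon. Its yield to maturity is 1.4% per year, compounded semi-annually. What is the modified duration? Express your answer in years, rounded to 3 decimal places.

3.518 years

Periodic yield y = 0.007. First find Macaulay duration:
  t   CF        PV=CF/(1+0.007)^t    t·PV
  1         4.25         4.2205         4.2205
  2         4.25         4.1911         8.3822
  3         4.25         4.1620        12.4860
  4         4.25         4.1331        16.5322
  5         4.25         4.1043        20.5216
  6         4.25         4.0758        24.4548
  7         4.25         4.0475        28.3322
  8       104.25        98.5917       788.7335
  Σ                    127.5259       903.6630
P = 127.5259; Macaulay duration = 903.6630 / 127.5259 = 7.08611 half-year periods = 3.54306 years.
Modified duration = D_Mac / (1 + y) = 3.54306 / 1.007 = 3.51843 years.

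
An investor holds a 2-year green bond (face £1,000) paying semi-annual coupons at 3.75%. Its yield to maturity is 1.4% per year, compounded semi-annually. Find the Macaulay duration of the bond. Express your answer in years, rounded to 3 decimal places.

Periodic yield y = 0.007. Discount each cash flow and weight by its period:
  t   CF        PV=CF/(1+0.007)^t    t·PV
  1        18.75        18.6197        18.6197
  2        18.75        18.4902        36.9805
  3        18.75        18.3617        55.0851
  4     1,018.75       990.7173     3,962.8691
  Σ                  1,046.1889     4,073.5544
Price P = Σ PV = 1,046.1889.
Macaulay duration = Σ(t·PV) / P = 4,073.5544 / 1,046.1889 = 3.89371 half-year periods.
In years: 3.89371 / 2 = 1.94685 years.

1.947 years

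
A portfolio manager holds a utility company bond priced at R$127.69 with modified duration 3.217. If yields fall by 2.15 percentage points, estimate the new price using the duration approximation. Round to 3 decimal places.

R$136.522

Duration approximation: ΔP/P ≈ -D_mod · Δy = -3.217 × (-0.0215) = +0.0691655.
New price ≈ 127.69 × (1 + 0.0691655) = 136.521742695.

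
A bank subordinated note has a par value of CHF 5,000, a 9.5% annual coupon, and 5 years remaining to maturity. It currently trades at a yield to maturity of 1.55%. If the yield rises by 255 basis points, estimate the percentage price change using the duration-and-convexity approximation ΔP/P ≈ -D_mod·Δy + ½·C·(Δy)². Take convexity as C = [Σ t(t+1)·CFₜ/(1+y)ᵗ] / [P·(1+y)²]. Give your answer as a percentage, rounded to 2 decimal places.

-10.10%

With y = 0.0155:
  t   CF        PV=CF/(1+0.0155)^t    t·PV        t(t+1)·PV
  1       475.00       467.7499       467.7499         935.4998
  2       475.00       460.6104       921.2208       2,763.6625
  3       475.00       453.5799     1,360.7398       5,442.9591
  4       475.00       446.6567     1,786.6270       8,933.1349
  5     5,475.00     5,069.7260    25,348.6298     152,091.7789
  Σ                  6,898.3229    29,884.9673     170,167.0352
P = 6,898.3229; D_Mac = 4.33221 yrs; D_mod = 4.26608 yrs; C = 23.92060.
Duration effect: -4.26608 × (+0.0255) = -0.108785
Convexity effect: 0.5 × 23.92060 × (0.0255)² = +0.0077772
ΔP/P ≈ -0.108785 + 0.0077772 = -0.101008 = -10.1008%.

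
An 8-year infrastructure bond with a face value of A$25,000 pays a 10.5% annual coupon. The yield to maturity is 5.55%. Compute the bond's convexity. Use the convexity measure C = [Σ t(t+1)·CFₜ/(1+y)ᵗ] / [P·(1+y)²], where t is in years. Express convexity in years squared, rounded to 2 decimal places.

44.30

With y = 0.0555:
  t   CF        PV=CF/(1+0.0555)^t    t·PV        t(t+1)·PV
  1     2,625.00     2,486.9730     2,486.9730       4,973.9460
  2     2,625.00     2,356.2037     4,712.4074      14,137.2222
  3     2,625.00     2,232.3105     6,696.9314      26,787.7256
  4     2,625.00     2,114.9318     8,459.7270      42,298.6350
  5     2,625.00     2,003.7250    10,018.6251      60,111.7504
  6     2,625.00     1,898.3657    11,390.1943      79,731.3600
  7     2,625.00     1,798.5464    12,589.8247     100,718.5979
  8    27,625.00    17,932.3161   143,458.5287   1,291,126.7586
  Σ                 32,823.3721   199,813.2116   1,619,885.9956
P = 32,823.3721.
Convexity = Σ t(t+1)·PV / [P·(1+y)²] = 1,619,885.9956 / (32,823.3721 × 1.114080) = 44.29807.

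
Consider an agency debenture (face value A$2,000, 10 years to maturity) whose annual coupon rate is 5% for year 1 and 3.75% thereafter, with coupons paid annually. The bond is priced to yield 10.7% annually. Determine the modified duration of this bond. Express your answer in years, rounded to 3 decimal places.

7.077 years

Periodic yield y = 0.107. First find Macaulay duration:
  t   CF        PV=CF/(1+0.107)^t    t·PV
  1       100.00        90.3342        90.3342
  2        75.00        61.2021       122.4041
  3        75.00        55.2864       165.8592
  4        75.00        49.9426       199.7702
  5        75.00        45.1152       225.5761
  6        75.00        40.7545       244.5270
  7        75.00        36.8153       257.7068
  8        75.00        33.2568       266.0543
  9        75.00        30.0423       270.3804
  10    2,075.00       750.8305     7,508.3048
  Σ                  1,193.5798     9,350.9172
P = 1,193.5798; Macaulay duration = 9,350.9172 / 1,193.5798 = 7.83435 years.
Modified duration = D_Mac / (1 + y) = 7.83435 / 1.107 = 7.07710 years.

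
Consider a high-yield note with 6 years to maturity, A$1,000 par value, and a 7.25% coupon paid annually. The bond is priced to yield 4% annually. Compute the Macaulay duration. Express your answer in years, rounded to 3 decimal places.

Periodic yield y = 0.04. Discount each cash flow and weight by its year:
  t   CF        PV=CF/(1+0.04)^t    t·PV
  1        72.50        69.7115        69.7115
  2        72.50        67.0303       134.0607
  3        72.50        64.4522       193.3567
  4        72.50        61.9733       247.8932
  5        72.50        59.5897       297.9486
  6     1,072.50       847.6123     5,085.6740
  Σ                  1,170.3694     6,028.6447
Price P = Σ PV = 1,170.3694.
Macaulay duration = Σ(t·PV) / P = 6,028.6447 / 1,170.3694 = 5.15106 years.

5.151 years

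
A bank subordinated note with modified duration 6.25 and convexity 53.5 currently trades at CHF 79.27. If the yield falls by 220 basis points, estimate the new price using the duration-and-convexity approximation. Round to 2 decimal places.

Duration effect: -D_mod·Δy = -6.25 × (-0.022) = +0.137500
Convexity effect: ½·C·(Δy)² = 0.5 × 53.5 × (-0.022)² = +0.0129470
ΔP/P ≈ +0.137500 + 0.0129470 = +0.150447
New price ≈ 79.27 × (1 + 0.150447) = 91.19593369.

CHF 91.20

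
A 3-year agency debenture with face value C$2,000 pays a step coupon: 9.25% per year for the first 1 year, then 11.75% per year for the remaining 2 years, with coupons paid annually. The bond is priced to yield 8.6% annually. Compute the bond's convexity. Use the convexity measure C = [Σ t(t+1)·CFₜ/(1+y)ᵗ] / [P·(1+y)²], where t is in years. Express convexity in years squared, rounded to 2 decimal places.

9.01

With y = 0.086:
  t   CF        PV=CF/(1+0.086)^t    t·PV        t(t+1)·PV
  1       185.00       170.3499       170.3499         340.6998
  2       235.00       199.2545       398.5091       1,195.5272
  3     2,235.00     1,744.9703     5,234.9110      20,939.6442
  Σ                  2,114.5748     5,803.7700      22,475.8712
P = 2,114.5748.
Convexity = Σ t(t+1)·PV / [P·(1+y)²] = 22,475.8712 / (2,114.5748 × 1.179396) = 9.01226.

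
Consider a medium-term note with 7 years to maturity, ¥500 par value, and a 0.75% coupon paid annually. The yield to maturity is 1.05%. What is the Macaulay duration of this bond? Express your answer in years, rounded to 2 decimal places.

Periodic yield y = 0.0105. Discount each cash flow and weight by its year:
  t   CF        PV=CF/(1+0.0105)^t    t·PV
  1         3.75         3.7110         3.7110
  2         3.75         3.6725         7.3449
  3         3.75         3.6343        10.9029
  4         3.75         3.5965        14.3862
  5         3.75         3.5592        17.7959
  6         3.75         3.5222        21.1332
  7       503.75       468.2317     3,277.6221
  Σ                    489.9275     3,352.8962
Price P = Σ PV = 489.9275.
Macaulay duration = Σ(t·PV) / P = 3,352.8962 / 489.9275 = 6.84366 years.

6.84 years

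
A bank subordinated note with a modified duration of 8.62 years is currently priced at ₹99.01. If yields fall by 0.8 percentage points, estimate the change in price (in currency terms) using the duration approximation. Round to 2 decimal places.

+₹6.83

Duration approximation: ΔP/P ≈ -D_mod · Δy = -8.62 × (-0.008) = +0.068960.
ΔP ≈ 99.01 × (+0.068960) = +6.8277296.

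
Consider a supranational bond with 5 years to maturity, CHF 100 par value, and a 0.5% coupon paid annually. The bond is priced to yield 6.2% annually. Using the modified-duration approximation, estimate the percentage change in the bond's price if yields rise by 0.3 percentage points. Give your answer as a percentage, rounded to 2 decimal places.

Periodic yield y = 0.062. Modified duration first:
  t   CF        PV=CF/(1+0.062)^t    t·PV
  1         0.50         0.4708         0.4708
  2         0.50         0.4433         0.8866
  3         0.50         0.4174         1.2523
  4         0.50         0.3931         1.5723
  5       100.50        74.3950       371.9748
  Σ                     76.1196       376.1568
P = 76.1196; D_Mac = 4.94166 yrs; D_mod = 4.94166/(1+0.062) = 4.65316 yrs.
ΔP/P ≈ -D_mod · Δy = -4.65316 × (+0.003) = -0.013959 = -1.3959%.

-1.40%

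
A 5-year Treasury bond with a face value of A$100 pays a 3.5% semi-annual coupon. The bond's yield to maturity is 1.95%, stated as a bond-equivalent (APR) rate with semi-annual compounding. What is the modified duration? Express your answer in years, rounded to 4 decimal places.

4.6011 years

Periodic yield y = 0.00975. First find Macaulay duration:
  t   CF        PV=CF/(1+0.00975)^t    t·PV
  1         1.75         1.7331         1.7331
  2         1.75         1.7164         3.4327
  3         1.75         1.6998         5.0994
  4         1.75         1.6834         6.7335
  5         1.75         1.6671         8.3356
  6         1.75         1.6510         9.9062
  7         1.75         1.6351        11.4456
  8         1.75         1.6193        12.9544
  9         1.75         1.6037        14.4330
  10      101.75        92.3413       923.4126
  Σ                    107.3501       997.4862
P = 107.3501; Macaulay duration = 997.4862 / 107.3501 = 9.29190 half-year periods = 4.64595 years.
Modified duration = D_Mac / (1 + y) = 4.64595 / 1.00975 = 4.60109 years.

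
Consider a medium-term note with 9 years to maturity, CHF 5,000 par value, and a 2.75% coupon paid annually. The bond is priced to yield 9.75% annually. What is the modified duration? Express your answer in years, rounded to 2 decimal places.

7.07 years

Periodic yield y = 0.0975. First find Macaulay duration:
  t   CF        PV=CF/(1+0.0975)^t    t·PV
  1       137.50       125.2847       125.2847
  2       137.50       114.1547       228.3093
  3       137.50       104.0134       312.0401
  4       137.50        94.7730       379.0920
  5       137.50        86.3535       431.7676
  6       137.50        78.6820       472.0921
  7       137.50        71.6920       501.8443
  8       137.50        65.3231       522.5844
  9     5,137.50     2,223.8786    20,014.9074
  Σ                  2,964.1550    22,987.9220
P = 2,964.1550; Macaulay duration = 22,987.9220 / 2,964.1550 = 7.75530 years.
Modified duration = D_Mac / (1 + y) = 7.75530 / 1.0975 = 7.06634 years.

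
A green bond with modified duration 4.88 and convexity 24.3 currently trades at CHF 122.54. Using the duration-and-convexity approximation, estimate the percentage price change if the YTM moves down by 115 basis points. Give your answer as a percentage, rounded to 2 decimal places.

Duration effect: -D_mod·Δy = -4.88 × (-0.0115) = +0.056120
Convexity effect: ½·C·(Δy)² = 0.5 × 24.3 × (-0.0115)² = +0.0016068375
ΔP/P ≈ +0.056120 + 0.0016068375 = +0.0577268375
= +5.77268375%.

+5.77%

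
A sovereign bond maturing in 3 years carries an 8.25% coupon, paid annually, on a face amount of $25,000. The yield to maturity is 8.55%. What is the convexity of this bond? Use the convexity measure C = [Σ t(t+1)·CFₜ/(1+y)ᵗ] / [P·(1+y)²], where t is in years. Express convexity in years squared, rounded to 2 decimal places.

With y = 0.0855:
  t   CF        PV=CF/(1+0.0855)^t    t·PV        t(t+1)·PV
  1     2,062.50     1,900.0461     1,900.0461       3,800.0921
  2     2,062.50     1,750.3879     3,500.7758      10,502.3274
  3    27,062.50    21,158.1860    63,474.5580     253,898.2318
  Σ                 24,808.6199    68,875.3798     268,200.6513
P = 24,808.6199.
Convexity = Σ t(t+1)·PV / [P·(1+y)²] = 268,200.6513 / (24,808.6199 × 1.178310) = 9.17482.

9.17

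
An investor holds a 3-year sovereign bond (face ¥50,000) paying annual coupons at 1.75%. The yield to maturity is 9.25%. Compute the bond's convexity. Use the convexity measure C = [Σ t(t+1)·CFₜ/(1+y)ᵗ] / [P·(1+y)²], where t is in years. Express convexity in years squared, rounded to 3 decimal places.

9.798

With y = 0.0925:
  t   CF        PV=CF/(1+0.0925)^t    t·PV        t(t+1)·PV
  1       875.00       800.9153       800.9153       1,601.8307
  2       875.00       733.1033     1,466.2066       4,398.6197
  3    50,875.00    39,015.7613   117,047.2838     468,189.1353
  Σ                 40,549.7799   119,314.4057     474,189.5857
P = 40,549.7799.
Convexity = Σ t(t+1)·PV / [P·(1+y)²] = 474,189.5857 / (40,549.7799 × 1.193556) = 9.79762.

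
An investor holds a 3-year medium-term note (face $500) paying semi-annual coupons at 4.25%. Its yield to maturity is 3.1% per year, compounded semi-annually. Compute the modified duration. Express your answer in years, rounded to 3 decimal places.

2.808 years

Periodic yield y = 0.0155. First find Macaulay duration:
  t   CF        PV=CF/(1+0.0155)^t    t·PV
  1       10.625        10.4628        10.4628
  2       10.625        10.3031        20.6063
  3       10.625        10.1459        30.4376
  4       10.625         9.9910        39.9640
  5       10.625         9.8385        49.1925
  6      510.625       465.6102     2,793.6613
  Σ                    516.3516     2,944.3246
P = 516.3516; Macaulay duration = 2,944.3246 / 516.3516 = 5.70217 half-year periods = 2.85109 years.
Modified duration = D_Mac / (1 + y) = 2.85109 / 1.0155 = 2.80757 years.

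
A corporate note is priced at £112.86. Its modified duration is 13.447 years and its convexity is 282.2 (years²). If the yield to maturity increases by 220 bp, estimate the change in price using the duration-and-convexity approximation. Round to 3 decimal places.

Duration effect: -D_mod·Δy = -13.447 × (+0.022) = -0.295834
Convexity effect: ½·C·(Δy)² = 0.5 × 282.2 × (0.022)² = +0.0682924
ΔP/P ≈ -0.295834 + 0.0682924 = -0.2275416
ΔP ≈ 112.86 × (-0.2275416) = -25.680344976.

-£25.680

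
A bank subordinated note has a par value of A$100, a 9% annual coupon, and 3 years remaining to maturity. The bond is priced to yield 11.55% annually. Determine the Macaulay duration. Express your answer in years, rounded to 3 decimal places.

Periodic yield y = 0.1155. Discount each cash flow and weight by its year:
  t   CF        PV=CF/(1+0.1155)^t    t·PV
  1         9.00         8.0681         8.0681
  2         9.00         7.2327        14.4655
  3       109.00        78.5268       235.5803
  Σ                     93.8277       258.1140
Price P = Σ PV = 93.8277.
Macaulay duration = Σ(t·PV) / P = 258.1140 / 93.8277 = 2.75094 years.

2.751 years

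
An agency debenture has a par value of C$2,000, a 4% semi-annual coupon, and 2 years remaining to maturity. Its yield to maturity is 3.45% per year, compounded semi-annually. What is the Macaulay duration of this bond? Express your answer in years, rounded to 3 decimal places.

1.942 years

Periodic yield y = 0.01725. Discount each cash flow and weight by its period:
  t   CF        PV=CF/(1+0.01725)^t    t·PV
  1        40.00        39.3217        39.3217
  2        40.00        38.6549        77.3098
  3        40.00        37.9994       113.9982
  4     2,040.00     1,905.1070     7,620.4280
  Σ                  2,021.0830     7,851.0578
Price P = Σ PV = 2,021.0830.
Macaulay duration = Σ(t·PV) / P = 7,851.0578 / 2,021.0830 = 3.88458 half-year periods.
In years: 3.88458 / 2 = 1.94229 years.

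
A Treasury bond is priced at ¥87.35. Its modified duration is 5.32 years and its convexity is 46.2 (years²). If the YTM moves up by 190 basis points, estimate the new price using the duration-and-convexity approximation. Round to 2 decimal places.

Duration effect: -D_mod·Δy = -5.32 × (+0.019) = -0.101080
Convexity effect: ½·C·(Δy)² = 0.5 × 46.2 × (0.019)² = +0.0083391
ΔP/P ≈ -0.101080 + 0.0083391 = -0.0927409
New price ≈ 87.35 × (1 - 0.0927409) = 79.249082385.

¥79.25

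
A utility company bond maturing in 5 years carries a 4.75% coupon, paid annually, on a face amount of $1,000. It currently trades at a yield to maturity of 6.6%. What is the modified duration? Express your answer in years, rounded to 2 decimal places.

4.26 years

Periodic yield y = 0.066. First find Macaulay duration:
  t   CF        PV=CF/(1+0.066)^t    t·PV
  1        47.50        44.5591        44.5591
  2        47.50        41.8003        83.6006
  3        47.50        39.2123       117.6368
  4        47.50        36.7845       147.1380
  5     1,047.50       760.9708     3,804.8541
  Σ                    923.3270     4,197.7886
P = 923.3270; Macaulay duration = 4,197.7886 / 923.3270 = 4.54637 years.
Modified duration = D_Mac / (1 + y) = 4.54637 / 1.066 = 4.26489 years.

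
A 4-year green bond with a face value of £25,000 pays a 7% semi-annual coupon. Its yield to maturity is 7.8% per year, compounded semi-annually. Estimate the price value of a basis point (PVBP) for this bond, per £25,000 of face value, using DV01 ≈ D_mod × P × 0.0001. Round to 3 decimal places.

Periodic yield y = 0.039.
  t   CF        PV=CF/(1+0.039)^t    t·PV
  1       875.00       842.1559       842.1559
  2       875.00       810.5447     1,621.0894
  3       875.00       780.1200     2,340.3600
  4       875.00       750.8373     3,003.3494
  5       875.00       722.6538     3,613.2692
  6       875.00       695.5282     4,173.1694
  7       875.00       669.4208     4,685.9458
  8    25,875.00    19,052.6758   152,421.4066
  Σ                 24,323.9367   172,700.7456
P = 24,323.9367; D_Mac = 7.10003 half-year periods = 3.55002 yrs; D_mod = 3.41676 yrs.
DV01 ≈ 3.41676 × 24,323.9367 × 0.0001 = 8.310912.

£8.311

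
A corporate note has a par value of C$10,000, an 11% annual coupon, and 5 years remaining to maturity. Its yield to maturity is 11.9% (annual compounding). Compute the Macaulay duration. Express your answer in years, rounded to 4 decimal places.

Periodic yield y = 0.119. Discount each cash flow and weight by its year:
  t   CF        PV=CF/(1+0.119)^t    t·PV
  1     1,100.00       983.0206       983.0206
  2     1,100.00       878.4813     1,756.9626
  3     1,100.00       785.0592     2,355.1777
  4     1,100.00       701.5721     2,806.2886
  5    11,100.00     6,326.6316    31,633.1580
  Σ                  9,674.7648    39,534.6074
Price P = Σ PV = 9,674.7648.
Macaulay duration = Σ(t·PV) / P = 39,534.6074 / 9,674.7648 = 4.08636 years.

4.0864 years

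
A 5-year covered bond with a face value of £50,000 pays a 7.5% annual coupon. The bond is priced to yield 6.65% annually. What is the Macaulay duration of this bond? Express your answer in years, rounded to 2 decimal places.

4.36 years

Periodic yield y = 0.0665. Discount each cash flow and weight by its year:
  t   CF        PV=CF/(1+0.0665)^t    t·PV
  1     3,750.00     3,516.1744     3,516.1744
  2     3,750.00     3,296.9286     6,593.8573
  3     3,750.00     3,091.3536     9,274.0609
  4     3,750.00     2,898.5969    11,594.3877
  5    53,750.00    38,955.9832   194,779.9159
  Σ                 51,759.0368   225,758.3962
Price P = Σ PV = 51,759.0368.
Macaulay duration = Σ(t·PV) / P = 225,758.3962 / 51,759.0368 = 4.36172 years.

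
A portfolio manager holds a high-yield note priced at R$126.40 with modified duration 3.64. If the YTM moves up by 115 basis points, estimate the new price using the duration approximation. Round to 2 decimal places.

Duration approximation: ΔP/P ≈ -D_mod · Δy = -3.64 × (+0.0115) = -0.041860.
New price ≈ 126.40 × (1 - 0.041860) = 121.108896.

R$121.11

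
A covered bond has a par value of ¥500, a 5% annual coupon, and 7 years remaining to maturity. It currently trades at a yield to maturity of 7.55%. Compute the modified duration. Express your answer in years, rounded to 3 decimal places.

5.574 years

Periodic yield y = 0.0755. First find Macaulay duration:
  t   CF        PV=CF/(1+0.0755)^t    t·PV
  1        25.00        23.2450        23.2450
  2        25.00        21.6132        43.2264
  3        25.00        20.0960        60.2879
  4        25.00        18.6852        74.7409
  5        25.00        17.3735        86.8676
  6        25.00        16.1539        96.9234
  7       525.00       315.4179     2,207.9256
  Σ                    432.5848     2,593.2169
P = 432.5848; Macaulay duration = 2,593.2169 / 432.5848 = 5.99470 years.
Modified duration = D_Mac / (1 + y) = 5.99470 / 1.0755 = 5.57387 years.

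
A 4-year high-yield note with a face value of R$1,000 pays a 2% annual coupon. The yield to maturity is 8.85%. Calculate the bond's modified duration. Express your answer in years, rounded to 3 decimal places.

Periodic yield y = 0.0885. First find Macaulay duration:
  t   CF        PV=CF/(1+0.0885)^t    t·PV
  1        20.00        18.3739        18.3739
  2        20.00        16.8800        33.7601
  3        20.00        15.5076        46.5228
  4     1,020.00       726.5850     2,906.3401
  Σ                    777.3466     3,004.9968
P = 777.3466; Macaulay duration = 3,004.9968 / 777.3466 = 3.86571 years.
Modified duration = D_Mac / (1 + y) = 3.86571 / 1.0885 = 3.55141 years.

3.551 years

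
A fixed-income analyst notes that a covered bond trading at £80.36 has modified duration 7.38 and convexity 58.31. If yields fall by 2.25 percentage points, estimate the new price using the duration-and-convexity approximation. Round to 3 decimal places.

£94.890

Duration effect: -D_mod·Δy = -7.38 × (-0.0225) = +0.166050
Convexity effect: ½·C·(Δy)² = 0.5 × 58.31 × (-0.0225)² = +0.01475971875
ΔP/P ≈ +0.166050 + 0.01475971875 = +0.18080971875
New price ≈ 80.36 × (1 + 0.18080971875) = 94.88986899875.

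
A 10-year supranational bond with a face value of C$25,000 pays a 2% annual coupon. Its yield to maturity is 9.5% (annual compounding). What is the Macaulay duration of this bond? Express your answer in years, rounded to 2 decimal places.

Periodic yield y = 0.095. Discount each cash flow and weight by its year:
  t   CF        PV=CF/(1+0.095)^t    t·PV
  1       500.00       456.6210       456.6210
  2       500.00       417.0055       834.0110
  3       500.00       380.8269     1,142.4808
  4       500.00       347.7871     1,391.1486
  5       500.00       317.6138     1,588.0692
  6       500.00       290.0583     1,740.3498
  7       500.00       264.8934     1,854.2539
  8       500.00       241.9118     1,935.2944
  9       500.00       220.9240     1,988.3162
  10   25,500.00    10,289.6118   102,896.1176
  Σ                 13,227.2537   115,826.6624
Price P = Σ PV = 13,227.2537.
Macaulay duration = Σ(t·PV) / P = 115,826.6624 / 13,227.2537 = 8.75667 years.

8.76 years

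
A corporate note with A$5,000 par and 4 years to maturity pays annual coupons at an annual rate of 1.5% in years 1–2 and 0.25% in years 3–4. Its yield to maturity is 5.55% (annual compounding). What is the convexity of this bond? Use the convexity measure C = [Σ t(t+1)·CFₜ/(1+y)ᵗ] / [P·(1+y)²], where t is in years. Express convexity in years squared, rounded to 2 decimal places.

With y = 0.0555:
  t   CF        PV=CF/(1+0.0555)^t    t·PV        t(t+1)·PV
  1        75.00        71.0564        71.0564         142.1127
  2        75.00        67.3201       134.6402         403.9206
  3        12.50        10.6300        31.8901         127.5606
  4     5,012.50     4,038.5125    16,154.0501      80,770.2507
  Σ                  4,187.5191    16,391.6369      81,443.8446
P = 4,187.5191.
Convexity = Σ t(t+1)·PV / [P·(1+y)²] = 81,443.8446 / (4,187.5191 × 1.114080) = 17.45762.

17.46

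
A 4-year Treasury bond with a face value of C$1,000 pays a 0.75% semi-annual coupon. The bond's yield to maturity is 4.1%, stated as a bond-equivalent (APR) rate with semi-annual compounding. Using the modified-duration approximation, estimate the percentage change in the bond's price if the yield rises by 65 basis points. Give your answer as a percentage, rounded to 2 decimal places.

-2.51%

Periodic yield y = 0.0205. Modified duration first:
  t   CF        PV=CF/(1+0.0205)^t    t·PV
  1         3.75         3.6747         3.6747
  2         3.75         3.6009         7.2017
  3         3.75         3.5285        10.5856
  4         3.75         3.4576        13.8305
  5         3.75         3.3882        16.9409
  6         3.75         3.3201        19.9207
  7         3.75         3.2534        22.7739
  8     1,003.75       853.3388     6,826.7103
  Σ                    877.5622     6,921.6383
P = 877.5622; D_Mac = 7.88735 half-year periods = 3.94367 yrs; D_mod = 3.94367/(1+0.0205) = 3.86445 yrs.
ΔP/P ≈ -D_mod · Δy = -3.86445 × (+0.0065) = -0.025119 = -2.5119%.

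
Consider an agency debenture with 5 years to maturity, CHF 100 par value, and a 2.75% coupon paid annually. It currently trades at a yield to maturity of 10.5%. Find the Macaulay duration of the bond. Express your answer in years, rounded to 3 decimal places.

Periodic yield y = 0.105. Discount each cash flow and weight by its year:
  t   CF        PV=CF/(1+0.105)^t    t·PV
  1         2.75         2.4887         2.4887
  2         2.75         2.2522         4.5044
  3         2.75         2.0382         6.1146
  4         2.75         1.8445         7.3781
  5       102.75        62.3692       311.8462
  Σ                     70.9928       332.3320
Price P = Σ PV = 70.9928.
Macaulay duration = Σ(t·PV) / P = 332.3320 / 70.9928 = 4.68120 years.

4.681 years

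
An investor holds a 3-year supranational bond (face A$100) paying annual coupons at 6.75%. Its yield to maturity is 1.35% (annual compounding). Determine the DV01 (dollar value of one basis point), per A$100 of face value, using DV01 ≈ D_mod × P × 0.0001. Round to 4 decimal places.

Periodic yield y = 0.0135.
  t   CF        PV=CF/(1+0.0135)^t    t·PV
  1         6.75         6.6601         6.6601
  2         6.75         6.5714        13.1428
  3       106.75       102.5408       307.6223
  Σ                    115.7722       327.4252
P = 115.7722; D_Mac = 2.82818 yrs; D_mod = 2.79051 yrs.
DV01 ≈ 2.79051 × 115.7722 × 0.0001 = 0.032306.

A$0.0323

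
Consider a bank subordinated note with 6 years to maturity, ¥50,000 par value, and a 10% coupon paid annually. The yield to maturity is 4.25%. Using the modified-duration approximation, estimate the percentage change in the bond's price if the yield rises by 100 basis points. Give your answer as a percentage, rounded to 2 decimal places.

Periodic yield y = 0.0425. Modified duration first:
  t   CF        PV=CF/(1+0.0425)^t    t·PV
  1     5,000.00     4,796.1631     4,796.1631
  2     5,000.00     4,600.6360     9,201.2721
  3     5,000.00     4,413.0801    13,239.2404
  4     5,000.00     4,233.1704    16,932.6816
  5     5,000.00     4,060.5951    20,302.9755
  6    55,000.00    42,845.6078   257,073.6466
  Σ                 64,949.2525   321,545.9792
P = 64,949.2525; D_Mac = 4.95073 yrs; D_mod = 4.95073/(1+0.0425) = 4.74890 yrs.
ΔP/P ≈ -D_mod · Δy = -4.74890 × (+0.01) = -0.047489 = -4.7489%.

-4.75%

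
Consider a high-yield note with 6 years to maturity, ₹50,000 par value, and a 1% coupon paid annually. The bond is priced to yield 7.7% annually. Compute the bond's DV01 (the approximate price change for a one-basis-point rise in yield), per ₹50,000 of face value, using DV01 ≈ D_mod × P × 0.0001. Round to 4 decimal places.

Periodic yield y = 0.077.
  t   CF        PV=CF/(1+0.077)^t    t·PV
  1       500.00       464.2526       464.2526
  2       500.00       431.0609       862.1217
  3       500.00       400.2422     1,200.7266
  4       500.00       371.6269     1,486.5078
  5       500.00       345.0575     1,725.2876
  6    50,500.00    32,359.1540   194,154.9238
  Σ                 34,371.3941   199,893.8200
P = 34,371.3941; D_Mac = 5.81570 yrs; D_mod = 5.39991 yrs.
DV01 ≈ 5.39991 × 34,371.3941 × 0.0001 = 18.560243.

₹18.5602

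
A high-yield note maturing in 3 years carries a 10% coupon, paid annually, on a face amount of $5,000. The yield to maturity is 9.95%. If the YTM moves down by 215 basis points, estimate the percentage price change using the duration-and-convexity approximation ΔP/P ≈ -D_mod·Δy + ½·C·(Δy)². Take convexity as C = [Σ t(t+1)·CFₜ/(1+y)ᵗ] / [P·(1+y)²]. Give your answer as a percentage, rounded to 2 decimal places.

+5.55%

With y = 0.0995:
  t   CF        PV=CF/(1+0.0995)^t    t·PV        t(t+1)·PV
  1       500.00       454.7522       454.7522         909.5043
  2       500.00       413.5991       827.1981       2,481.5943
  3     5,500.00     4,137.8714    12,413.6142      49,654.4567
  Σ                  5,006.2226    13,695.5644      53,045.5554
P = 5,006.2226; D_Mac = 2.73571 yrs; D_mod = 2.48814 yrs; C = 8.76493.
Duration effect: -2.48814 × (-0.0215) = +0.053495
Convexity effect: 0.5 × 8.76493 × (-0.0215)² = +0.0020258
ΔP/P ≈ +0.053495 + 0.0020258 = +0.055521 = +5.5521%.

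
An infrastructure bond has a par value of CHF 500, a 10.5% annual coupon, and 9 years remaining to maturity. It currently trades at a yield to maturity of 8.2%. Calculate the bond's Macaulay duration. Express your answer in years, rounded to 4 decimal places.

6.4259 years

Periodic yield y = 0.082. Discount each cash flow and weight by its year:
  t   CF        PV=CF/(1+0.082)^t    t·PV
  1        52.50        48.5213        48.5213
  2        52.50        44.8440        89.6881
  3        52.50        41.4455       124.3365
  4        52.50        38.3045       153.2182
  5        52.50        35.4016       177.0080
  6        52.50        32.7187       196.3121
  7        52.50        30.2391       211.6735
  8        52.50        27.9474       223.5791
  9       552.50       271.8235     2,446.4111
  Σ                    571.2456     3,670.7479
Price P = Σ PV = 571.2456.
Macaulay duration = Σ(t·PV) / P = 3,670.7479 / 571.2456 = 6.42587 years.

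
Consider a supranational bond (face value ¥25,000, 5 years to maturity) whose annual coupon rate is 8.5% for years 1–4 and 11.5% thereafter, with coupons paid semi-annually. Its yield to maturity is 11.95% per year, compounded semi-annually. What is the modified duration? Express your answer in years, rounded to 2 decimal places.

3.89 years

Periodic yield y = 0.05975. First find Macaulay duration:
  t   CF        PV=CF/(1+0.05975)^t    t·PV
  1     1,062.50     1,002.5950     1,002.5950
  2     1,062.50       946.0674     1,892.1348
  3     1,062.50       892.7270     2,678.1810
  4     1,062.50       842.3939     3,369.5758
  5     1,062.50       794.8987     3,974.4937
  6     1,062.50       750.0814     4,500.4883
  7     1,062.50       707.7909     4,954.5362
  8     1,062.50       667.8848     5,343.0781
  9     1,437.50       852.6622     7,673.9601
  10   26,437.50    14,797.4245   147,974.2448
  Σ                 22,254.5258   183,363.2878
P = 22,254.5258; Macaulay duration = 183,363.2878 / 22,254.5258 = 8.23937 half-year periods = 4.11969 years.
Modified duration = D_Mac / (1 + y) = 4.11969 / 1.05975 = 3.88741 years.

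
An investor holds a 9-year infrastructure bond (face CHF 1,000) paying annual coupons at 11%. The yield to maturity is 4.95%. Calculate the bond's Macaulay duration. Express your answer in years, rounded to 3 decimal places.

Periodic yield y = 0.0495. Discount each cash flow and weight by its year:
  t   CF        PV=CF/(1+0.0495)^t    t·PV
  1       110.00       104.8118       104.8118
  2       110.00        99.8683       199.7367
  3       110.00        95.1580       285.4740
  4       110.00        90.6699       362.6794
  5       110.00        86.3934       431.9669
  6       110.00        82.3186       493.9117
  7       110.00        78.4360       549.0522
  8       110.00        74.7366       597.8925
  9     1,110.00       718.5897     6,467.3074
  Σ                  1,430.9823     9,492.8326
Price P = Σ PV = 1,430.9823.
Macaulay duration = Σ(t·PV) / P = 9,492.8326 / 1,430.9823 = 6.63379 years.

6.634 years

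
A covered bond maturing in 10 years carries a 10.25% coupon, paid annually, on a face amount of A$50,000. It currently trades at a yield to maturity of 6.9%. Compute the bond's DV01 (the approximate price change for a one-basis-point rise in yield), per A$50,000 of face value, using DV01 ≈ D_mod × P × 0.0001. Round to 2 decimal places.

A$40.76

Periodic yield y = 0.069.
  t   CF        PV=CF/(1+0.069)^t    t·PV
  1     5,125.00     4,794.2002     4,794.2002
  2     5,125.00     4,484.7523     8,969.5046
  3     5,125.00     4,195.2781    12,585.8343
  4     5,125.00     3,924.4884    15,697.9536
  5     5,125.00     3,671.1772    18,355.8858
  6     5,125.00     3,434.2162    20,605.2975
  7     5,125.00     3,212.5503    22,487.8519
  8     5,125.00     3,005.1920    24,041.5362
  9     5,125.00     2,811.2180    25,300.9619
  10   55,125.00    28,286.0009   282,860.0087
  Σ                 61,819.0735   435,699.0347
P = 61,819.0735; D_Mac = 7.04797 yrs; D_mod = 6.59305 yrs.
DV01 ≈ 6.59305 × 61,819.0735 × 0.0001 = 40.757627.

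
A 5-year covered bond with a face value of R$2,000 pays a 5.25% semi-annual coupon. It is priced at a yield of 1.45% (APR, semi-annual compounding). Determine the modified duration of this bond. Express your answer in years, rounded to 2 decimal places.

4.48 years

Periodic yield y = 0.00725. First find Macaulay duration:
  t   CF        PV=CF/(1+0.00725)^t    t·PV
  1        52.50        52.1221        52.1221
  2        52.50        51.7469       103.4939
  3        52.50        51.3745       154.1235
  4        52.50        51.0047       204.0188
  5        52.50        50.6376       253.1879
  6        52.50        50.2731       301.6386
  7        52.50        49.9112       349.3787
  8        52.50        49.5520       396.4159
  9        52.50        49.1953       442.7579
  10    2,052.50     1,909.4593    19,094.5930
  Σ                  2,365.2768    21,351.7302
P = 2,365.2768; Macaulay duration = 21,351.7302 / 2,365.2768 = 9.02716 half-year periods = 4.51358 years.
Modified duration = D_Mac / (1 + y) = 4.51358 / 1.00725 = 4.48109 years.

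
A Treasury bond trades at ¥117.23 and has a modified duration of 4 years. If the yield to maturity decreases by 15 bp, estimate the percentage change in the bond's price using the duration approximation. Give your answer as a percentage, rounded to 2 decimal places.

+0.60%

Duration approximation: ΔP/P ≈ -D_mod · Δy = -4 × (-0.0015) = +0.006000.
As a percentage: +0.6000%.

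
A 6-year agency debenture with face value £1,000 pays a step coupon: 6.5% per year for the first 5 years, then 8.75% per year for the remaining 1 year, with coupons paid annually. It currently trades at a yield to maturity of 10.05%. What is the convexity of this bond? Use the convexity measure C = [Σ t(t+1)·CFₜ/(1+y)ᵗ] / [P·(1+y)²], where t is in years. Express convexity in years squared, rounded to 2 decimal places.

27.74

With y = 0.1005:
  t   CF        PV=CF/(1+0.1005)^t    t·PV        t(t+1)·PV
  1        65.00        59.0641        59.0641         118.1281
  2        65.00        53.6702       107.3404         322.0212
  3        65.00        48.7689       146.3068         585.2271
  4        65.00        44.3152       177.2610         886.3049
  5        65.00        40.2683       201.3414       1,208.0485
  6     1,087.50       612.1939     3,673.1633      25,712.1430
  Σ                    858.2806     4,364.4770      28,831.8729
P = 858.2806.
Convexity = Σ t(t+1)·PV / [P·(1+y)²] = 28,831.8729 / (858.2806 × 1.211100) = 27.73725.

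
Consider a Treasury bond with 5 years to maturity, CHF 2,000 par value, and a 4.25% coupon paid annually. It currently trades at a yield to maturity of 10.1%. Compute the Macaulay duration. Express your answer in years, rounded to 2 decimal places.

4.55 years

Periodic yield y = 0.101. Discount each cash flow and weight by its year:
  t   CF        PV=CF/(1+0.101)^t    t·PV
  1        85.00        77.2025        77.2025
  2        85.00        70.1204       140.2408
  3        85.00        63.6879       191.0637
  4        85.00        57.8455       231.3820
  5     2,085.00     1,288.7523     6,443.7617
  Σ                  1,557.6087     7,083.6507
Price P = Σ PV = 1,557.6087.
Macaulay duration = Σ(t·PV) / P = 7,083.6507 / 1,557.6087 = 4.54777 years.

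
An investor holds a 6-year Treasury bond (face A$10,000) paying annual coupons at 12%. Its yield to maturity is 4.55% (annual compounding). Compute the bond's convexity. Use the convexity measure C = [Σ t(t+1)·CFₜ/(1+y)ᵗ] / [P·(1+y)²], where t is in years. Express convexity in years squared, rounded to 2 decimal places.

With y = 0.0455:
  t   CF        PV=CF/(1+0.0455)^t    t·PV        t(t+1)·PV
  1     1,200.00     1,147.7762     1,147.7762       2,295.5524
  2     1,200.00     1,097.8251     2,195.6503       6,586.9508
  3     1,200.00     1,050.0480     3,150.1439      12,600.5755
  4     1,200.00     1,004.3500     4,017.4001      20,087.0006
  5     1,200.00       960.6409     4,803.2044      28,819.2261
  6    11,200.00     8,575.7833    51,454.7000     360,182.8997
  Σ                 13,836.4235    66,768.8748     430,572.2052
P = 13,836.4235.
Convexity = Σ t(t+1)·PV / [P·(1+y)²] = 430,572.2052 / (13,836.4235 × 1.093070) = 28.46912.

28.47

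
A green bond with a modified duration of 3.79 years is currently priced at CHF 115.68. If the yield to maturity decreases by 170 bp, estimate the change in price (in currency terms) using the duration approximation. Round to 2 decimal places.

+CHF 7.45

Duration approximation: ΔP/P ≈ -D_mod · Δy = -3.79 × (-0.017) = +0.064430.
ΔP ≈ 115.68 × (+0.064430) = +7.4532624.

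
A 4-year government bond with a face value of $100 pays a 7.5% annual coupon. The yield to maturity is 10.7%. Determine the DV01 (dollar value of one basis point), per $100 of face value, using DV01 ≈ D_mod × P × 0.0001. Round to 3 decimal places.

Periodic yield y = 0.107.
  t   CF        PV=CF/(1+0.107)^t    t·PV
  1         7.50         6.7751         6.7751
  2         7.50         6.1202        12.2404
  3         7.50         5.5286        16.5859
  4       107.50        71.5843       286.3373
  Σ                     90.0082       321.9387
P = 90.0082; D_Mac = 3.57677 yrs; D_mod = 3.23105 yrs.
DV01 ≈ 3.23105 × 90.0082 × 0.0001 = 0.029082.

$0.029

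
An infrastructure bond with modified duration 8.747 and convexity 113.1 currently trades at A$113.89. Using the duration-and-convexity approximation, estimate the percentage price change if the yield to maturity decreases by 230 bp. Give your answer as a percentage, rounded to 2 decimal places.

Duration effect: -D_mod·Δy = -8.747 × (-0.023) = +0.201181
Convexity effect: ½·C·(Δy)² = 0.5 × 113.1 × (-0.023)² = +0.02991495
ΔP/P ≈ +0.201181 + 0.02991495 = +0.23109595
= +23.109595%.

+23.11%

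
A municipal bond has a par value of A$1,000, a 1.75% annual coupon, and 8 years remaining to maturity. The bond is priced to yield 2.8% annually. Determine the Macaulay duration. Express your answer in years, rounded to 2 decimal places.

7.51 years

Periodic yield y = 0.028. Discount each cash flow and weight by its year:
  t   CF        PV=CF/(1+0.028)^t    t·PV
  1        17.50        17.0233        17.0233
  2        17.50        16.5597        33.1194
  3        17.50        16.1086        48.3259
  4        17.50        15.6699        62.6795
  5        17.50        15.2431        76.2154
  6        17.50        14.8279        88.9673
  7        17.50        14.4240       100.9681
  8     1,017.50       815.8109     6,526.4872
  Σ                    925.6674     6,953.7861
Price P = Σ PV = 925.6674.
Macaulay duration = Σ(t·PV) / P = 6,953.7861 / 925.6674 = 7.51219 years.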